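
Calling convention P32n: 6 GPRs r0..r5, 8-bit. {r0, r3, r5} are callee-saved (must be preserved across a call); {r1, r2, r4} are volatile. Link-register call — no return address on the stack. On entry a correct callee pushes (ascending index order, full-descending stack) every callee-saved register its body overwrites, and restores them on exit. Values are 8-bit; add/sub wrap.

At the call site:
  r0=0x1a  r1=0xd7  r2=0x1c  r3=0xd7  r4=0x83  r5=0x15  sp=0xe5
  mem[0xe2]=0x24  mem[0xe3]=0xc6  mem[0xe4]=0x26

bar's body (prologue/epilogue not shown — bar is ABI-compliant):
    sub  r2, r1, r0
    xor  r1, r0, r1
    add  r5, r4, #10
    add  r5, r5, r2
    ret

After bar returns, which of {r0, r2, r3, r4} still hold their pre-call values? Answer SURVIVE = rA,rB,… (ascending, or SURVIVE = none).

SURVIVE = r0,r3,r4

prologue: push r5 -> mem[0xe4]=0x15, sp=0xe4
body[0] sub  r2, r1, r0 -> r2=0xbd
body[1] xor  r1, r0, r1 -> r1=0xcd
body[2] add  r5, r4, #10 -> r5=0x8d
body[3] add  r5, r5, r2 -> r5=0x4a
epilogue: pop r5=0x15, sp=0xe5
r0: callee-saved, written=False
r2: caller-saved, written=True
r3: callee-saved, written=False
r4: caller-saved, written=False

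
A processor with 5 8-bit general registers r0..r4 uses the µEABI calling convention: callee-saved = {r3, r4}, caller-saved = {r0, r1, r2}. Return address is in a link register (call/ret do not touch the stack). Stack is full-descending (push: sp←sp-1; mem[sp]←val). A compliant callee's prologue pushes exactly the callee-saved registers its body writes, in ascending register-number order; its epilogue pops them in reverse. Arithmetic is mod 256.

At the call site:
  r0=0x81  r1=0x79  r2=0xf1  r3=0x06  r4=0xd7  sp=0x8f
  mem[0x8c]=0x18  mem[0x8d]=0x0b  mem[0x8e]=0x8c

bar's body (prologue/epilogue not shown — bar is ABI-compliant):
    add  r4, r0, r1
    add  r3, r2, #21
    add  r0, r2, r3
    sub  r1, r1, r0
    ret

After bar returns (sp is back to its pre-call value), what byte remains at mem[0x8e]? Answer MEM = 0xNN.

MEM = 0x06

prologue: push r3 -> mem[0x8e]=0x06, sp=0x8e
prologue: push r4 -> mem[0x8d]=0xd7, sp=0x8d
body[0] add  r4, r0, r1 -> r4=0xfa
body[1] add  r3, r2, #21 -> r3=0x06
body[2] add  r0, r2, r3 -> r0=0xf7
body[3] sub  r1, r1, r0 -> r1=0x82
epilogue: pop r4=0xd7, sp=0x8e
epilogue: pop r3=0x06, sp=0x8f
prologue pushed ['r3', 'r4'] at ['0x8e', '0x8d']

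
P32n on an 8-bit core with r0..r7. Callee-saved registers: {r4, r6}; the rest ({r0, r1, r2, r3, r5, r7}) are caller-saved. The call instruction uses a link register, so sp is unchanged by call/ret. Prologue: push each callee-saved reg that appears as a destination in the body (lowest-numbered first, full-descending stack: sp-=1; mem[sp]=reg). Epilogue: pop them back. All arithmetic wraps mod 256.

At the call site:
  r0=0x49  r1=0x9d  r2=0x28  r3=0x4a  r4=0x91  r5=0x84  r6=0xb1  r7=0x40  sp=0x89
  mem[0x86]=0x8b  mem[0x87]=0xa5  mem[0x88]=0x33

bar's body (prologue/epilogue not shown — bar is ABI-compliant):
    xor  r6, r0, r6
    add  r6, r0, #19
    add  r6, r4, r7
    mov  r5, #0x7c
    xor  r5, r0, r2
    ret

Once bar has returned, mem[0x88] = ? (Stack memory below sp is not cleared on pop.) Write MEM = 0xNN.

MEM = 0xb1

prologue: push r6 -> mem[0x88]=0xb1, sp=0x88
body[0] xor  r6, r0, r6 -> r6=0xf8
body[1] add  r6, r0, #19 -> r6=0x5c
body[2] add  r6, r4, r7 -> r6=0xd1
body[3] mov  r5, #0x7c -> r5=0x7c
body[4] xor  r5, r0, r2 -> r5=0x61
epilogue: pop r6=0xb1, sp=0x89
prologue pushed ['r6'] at ['0x88']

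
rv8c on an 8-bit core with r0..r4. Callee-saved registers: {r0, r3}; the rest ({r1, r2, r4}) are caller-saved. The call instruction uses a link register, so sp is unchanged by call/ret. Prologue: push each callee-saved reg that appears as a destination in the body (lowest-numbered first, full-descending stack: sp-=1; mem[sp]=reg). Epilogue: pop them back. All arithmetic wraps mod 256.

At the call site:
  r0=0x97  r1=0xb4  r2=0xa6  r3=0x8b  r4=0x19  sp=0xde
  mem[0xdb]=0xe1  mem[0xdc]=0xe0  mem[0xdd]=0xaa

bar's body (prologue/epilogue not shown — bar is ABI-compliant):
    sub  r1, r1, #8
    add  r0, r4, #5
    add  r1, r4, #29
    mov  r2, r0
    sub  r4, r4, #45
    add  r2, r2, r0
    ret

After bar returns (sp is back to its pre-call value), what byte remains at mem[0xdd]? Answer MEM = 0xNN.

MEM = 0x97

prologue: push r0 → mem[0xdd]=0x97, sp=0xdd
body[0] sub  r1, r1, #8 → r1=0xac
body[1] add  r0, r4, #5 → r0=0x1e
body[2] add  r1, r4, #29 → r1=0x36
body[3] mov  r2, r0 → r2=0x1e
body[4] sub  r4, r4, #45 → r4=0xec
body[5] add  r2, r2, r0 → r2=0x3c
epilogue: pop r0=0x97, sp=0xde
prologue pushed ['r0'] at ['0xdd']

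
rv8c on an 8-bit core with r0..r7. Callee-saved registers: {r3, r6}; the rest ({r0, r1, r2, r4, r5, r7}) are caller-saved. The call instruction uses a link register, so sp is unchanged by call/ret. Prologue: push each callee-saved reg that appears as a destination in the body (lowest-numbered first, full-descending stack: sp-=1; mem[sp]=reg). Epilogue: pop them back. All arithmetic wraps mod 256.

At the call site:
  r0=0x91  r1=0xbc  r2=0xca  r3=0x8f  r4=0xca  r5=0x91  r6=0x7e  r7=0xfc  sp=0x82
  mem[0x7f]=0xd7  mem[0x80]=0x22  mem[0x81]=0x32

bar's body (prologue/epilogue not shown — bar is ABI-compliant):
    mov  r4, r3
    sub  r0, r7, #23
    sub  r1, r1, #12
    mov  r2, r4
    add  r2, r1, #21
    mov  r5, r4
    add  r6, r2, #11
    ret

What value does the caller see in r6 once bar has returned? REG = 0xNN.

REG = 0x7e

prologue: push r6 -> mem[0x81]=0x7e, sp=0x81
body[0] mov  r4, r3 -> r4=0x8f
body[1] sub  r0, r7, #23 -> r0=0xe5
body[2] sub  r1, r1, #12 -> r1=0xb0
body[3] mov  r2, r4 -> r2=0x8f
body[4] add  r2, r1, #21 -> r2=0xc5
body[5] mov  r5, r4 -> r5=0x8f
body[6] add  r6, r2, #11 -> r6=0xd0
epilogue: pop r6=0x7e, sp=0x82
r6 is callee-saved -> restored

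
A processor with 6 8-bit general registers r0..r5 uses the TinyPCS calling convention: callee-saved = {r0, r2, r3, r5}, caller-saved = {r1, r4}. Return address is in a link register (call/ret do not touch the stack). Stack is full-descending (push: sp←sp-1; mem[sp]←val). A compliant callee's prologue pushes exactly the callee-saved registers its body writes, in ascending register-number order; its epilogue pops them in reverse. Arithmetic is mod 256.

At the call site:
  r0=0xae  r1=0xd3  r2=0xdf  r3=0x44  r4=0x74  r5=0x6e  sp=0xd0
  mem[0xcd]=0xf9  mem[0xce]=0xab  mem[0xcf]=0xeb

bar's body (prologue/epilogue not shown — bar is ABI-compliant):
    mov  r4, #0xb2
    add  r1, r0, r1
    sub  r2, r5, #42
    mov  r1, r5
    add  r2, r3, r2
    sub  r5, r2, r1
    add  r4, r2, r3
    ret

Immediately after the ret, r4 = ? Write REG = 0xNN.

prologue: push r2 → mem[0xcf]=0xdf, sp=0xcf
prologue: push r5 → mem[0xce]=0x6e, sp=0xce
body[0] mov  r4, #0xb2 → r4=0xb2
body[1] add  r1, r0, r1 → r1=0x81
body[2] sub  r2, r5, #42 → r2=0x44
body[3] mov  r1, r5 → r1=0x6e
body[4] add  r2, r3, r2 → r2=0x88
body[5] sub  r5, r2, r1 → r5=0x1a
body[6] add  r4, r2, r3 → r4=0xcc
epilogue: pop r5=0x6e, sp=0xcf
epilogue: pop r2=0xdf, sp=0xd0
r4 is caller-saved → body value

REG = 0xcc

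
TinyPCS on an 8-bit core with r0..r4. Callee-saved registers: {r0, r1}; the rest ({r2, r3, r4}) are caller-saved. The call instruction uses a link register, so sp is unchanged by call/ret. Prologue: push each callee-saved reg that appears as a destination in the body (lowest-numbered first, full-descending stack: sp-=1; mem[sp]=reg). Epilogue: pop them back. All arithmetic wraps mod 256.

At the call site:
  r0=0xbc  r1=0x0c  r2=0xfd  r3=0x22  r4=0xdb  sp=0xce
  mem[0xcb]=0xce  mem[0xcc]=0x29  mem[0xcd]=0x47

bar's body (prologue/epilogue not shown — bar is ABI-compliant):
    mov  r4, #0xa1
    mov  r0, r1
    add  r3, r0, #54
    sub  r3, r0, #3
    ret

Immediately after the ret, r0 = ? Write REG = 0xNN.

REG = 0xbc

prologue: push r0 -> mem[0xcd]=0xbc, sp=0xcd
body[0] mov  r4, #0xa1 -> r4=0xa1
body[1] mov  r0, r1 -> r0=0x0c
body[2] add  r3, r0, #54 -> r3=0x42
body[3] sub  r3, r0, #3 -> r3=0x09
epilogue: pop r0=0xbc, sp=0xce
r0 is callee-saved -> restored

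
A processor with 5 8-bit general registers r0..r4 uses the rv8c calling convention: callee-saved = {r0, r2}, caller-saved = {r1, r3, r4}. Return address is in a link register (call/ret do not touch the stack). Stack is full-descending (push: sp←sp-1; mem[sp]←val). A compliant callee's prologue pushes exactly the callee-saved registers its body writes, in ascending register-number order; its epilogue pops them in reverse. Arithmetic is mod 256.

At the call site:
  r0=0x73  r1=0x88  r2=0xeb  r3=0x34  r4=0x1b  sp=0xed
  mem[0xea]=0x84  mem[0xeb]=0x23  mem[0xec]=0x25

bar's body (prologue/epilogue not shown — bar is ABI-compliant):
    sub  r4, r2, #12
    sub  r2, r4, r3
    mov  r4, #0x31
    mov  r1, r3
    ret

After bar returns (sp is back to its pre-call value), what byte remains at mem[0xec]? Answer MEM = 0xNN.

MEM = 0xeb

prologue: push r2 → mem[0xec]=0xeb, sp=0xec
body[0] sub  r4, r2, #12 → r4=0xdf
body[1] sub  r2, r4, r3 → r2=0xab
body[2] mov  r4, #0x31 → r4=0x31
body[3] mov  r1, r3 → r1=0x34
epilogue: pop r2=0xeb, sp=0xed
prologue pushed ['r2'] at ['0xec']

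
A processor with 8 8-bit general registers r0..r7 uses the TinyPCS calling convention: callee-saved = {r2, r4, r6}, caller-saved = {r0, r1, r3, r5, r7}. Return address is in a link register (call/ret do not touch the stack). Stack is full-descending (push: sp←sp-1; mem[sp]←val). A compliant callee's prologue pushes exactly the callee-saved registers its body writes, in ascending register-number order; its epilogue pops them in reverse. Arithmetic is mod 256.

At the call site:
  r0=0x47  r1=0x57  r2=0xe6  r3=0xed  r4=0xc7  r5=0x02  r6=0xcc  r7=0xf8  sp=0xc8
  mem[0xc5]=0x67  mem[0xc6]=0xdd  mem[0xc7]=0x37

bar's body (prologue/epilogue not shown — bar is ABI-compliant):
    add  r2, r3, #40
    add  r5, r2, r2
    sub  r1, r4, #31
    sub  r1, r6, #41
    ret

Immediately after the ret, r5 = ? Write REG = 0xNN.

prologue: push r2 -> mem[0xc7]=0xe6, sp=0xc7
body[0] add  r2, r3, #40 -> r2=0x15
body[1] add  r5, r2, r2 -> r5=0x2a
body[2] sub  r1, r4, #31 -> r1=0xa8
body[3] sub  r1, r6, #41 -> r1=0xa3
epilogue: pop r2=0xe6, sp=0xc8
r5 is caller-saved -> body value

REG = 0x2a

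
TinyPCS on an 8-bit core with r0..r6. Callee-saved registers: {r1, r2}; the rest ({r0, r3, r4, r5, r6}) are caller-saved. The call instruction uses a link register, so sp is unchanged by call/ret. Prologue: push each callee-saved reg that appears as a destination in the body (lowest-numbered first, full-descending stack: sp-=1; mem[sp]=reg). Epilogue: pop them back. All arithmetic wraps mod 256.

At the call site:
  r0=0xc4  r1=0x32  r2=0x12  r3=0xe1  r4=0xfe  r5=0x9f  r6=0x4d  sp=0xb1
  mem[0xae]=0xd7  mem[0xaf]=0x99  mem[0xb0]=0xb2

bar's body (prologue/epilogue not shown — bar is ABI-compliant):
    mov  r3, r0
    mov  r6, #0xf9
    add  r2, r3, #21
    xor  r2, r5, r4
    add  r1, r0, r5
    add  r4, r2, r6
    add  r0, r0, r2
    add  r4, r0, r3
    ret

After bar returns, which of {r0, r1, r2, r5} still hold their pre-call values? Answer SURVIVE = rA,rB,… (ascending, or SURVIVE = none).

SURVIVE = r1,r2,r5

prologue: push r1 -> mem[0xb0]=0x32, sp=0xb0
prologue: push r2 -> mem[0xaf]=0x12, sp=0xaf
body[0] mov  r3, r0 -> r3=0xc4
body[1] mov  r6, #0xf9 -> r6=0xf9
body[2] add  r2, r3, #21 -> r2=0xd9
body[3] xor  r2, r5, r4 -> r2=0x61
body[4] add  r1, r0, r5 -> r1=0x63
body[5] add  r4, r2, r6 -> r4=0x5a
body[6] add  r0, r0, r2 -> r0=0x25
body[7] add  r4, r0, r3 -> r4=0xe9
epilogue: pop r2=0x12, sp=0xb0
epilogue: pop r1=0x32, sp=0xb1
r0: caller-saved, written=True
r1: callee-saved, written=True
r2: callee-saved, written=True
r5: caller-saved, written=False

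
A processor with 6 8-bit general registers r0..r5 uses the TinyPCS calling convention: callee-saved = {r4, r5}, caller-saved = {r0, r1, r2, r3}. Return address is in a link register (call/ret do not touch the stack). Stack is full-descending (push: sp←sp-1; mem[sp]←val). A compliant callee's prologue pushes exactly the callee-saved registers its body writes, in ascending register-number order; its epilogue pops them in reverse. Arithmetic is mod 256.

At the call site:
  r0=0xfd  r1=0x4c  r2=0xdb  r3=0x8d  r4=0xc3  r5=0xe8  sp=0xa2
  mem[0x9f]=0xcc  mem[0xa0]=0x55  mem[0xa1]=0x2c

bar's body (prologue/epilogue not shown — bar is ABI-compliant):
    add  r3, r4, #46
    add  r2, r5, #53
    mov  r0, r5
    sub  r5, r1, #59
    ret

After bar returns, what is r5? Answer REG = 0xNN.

REG = 0xe8

prologue: push r5 → mem[0xa1]=0xe8, sp=0xa1
body[0] add  r3, r4, #46 → r3=0xf1
body[1] add  r2, r5, #53 → r2=0x1d
body[2] mov  r0, r5 → r0=0xe8
body[3] sub  r5, r1, #59 → r5=0x11
epilogue: pop r5=0xe8, sp=0xa2
r5 is callee-saved → restored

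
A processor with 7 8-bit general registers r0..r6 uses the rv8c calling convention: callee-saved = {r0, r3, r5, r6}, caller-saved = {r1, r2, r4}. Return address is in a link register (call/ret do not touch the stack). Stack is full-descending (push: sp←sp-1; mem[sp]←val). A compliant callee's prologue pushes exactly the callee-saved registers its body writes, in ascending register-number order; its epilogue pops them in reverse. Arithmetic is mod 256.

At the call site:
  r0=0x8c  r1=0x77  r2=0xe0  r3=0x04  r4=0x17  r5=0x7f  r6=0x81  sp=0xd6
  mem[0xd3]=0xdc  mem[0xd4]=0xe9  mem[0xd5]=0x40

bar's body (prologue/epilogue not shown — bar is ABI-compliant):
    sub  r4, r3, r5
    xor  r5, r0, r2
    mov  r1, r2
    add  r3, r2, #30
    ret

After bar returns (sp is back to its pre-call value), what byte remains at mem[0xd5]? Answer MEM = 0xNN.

prologue: push r3 -> mem[0xd5]=0x04, sp=0xd5
prologue: push r5 -> mem[0xd4]=0x7f, sp=0xd4
body[0] sub  r4, r3, r5 -> r4=0x85
body[1] xor  r5, r0, r2 -> r5=0x6c
body[2] mov  r1, r2 -> r1=0xe0
body[3] add  r3, r2, #30 -> r3=0xfe
epilogue: pop r5=0x7f, sp=0xd5
epilogue: pop r3=0x04, sp=0xd6
prologue pushed ['r3', 'r5'] at ['0xd5', '0xd4']

MEM = 0x04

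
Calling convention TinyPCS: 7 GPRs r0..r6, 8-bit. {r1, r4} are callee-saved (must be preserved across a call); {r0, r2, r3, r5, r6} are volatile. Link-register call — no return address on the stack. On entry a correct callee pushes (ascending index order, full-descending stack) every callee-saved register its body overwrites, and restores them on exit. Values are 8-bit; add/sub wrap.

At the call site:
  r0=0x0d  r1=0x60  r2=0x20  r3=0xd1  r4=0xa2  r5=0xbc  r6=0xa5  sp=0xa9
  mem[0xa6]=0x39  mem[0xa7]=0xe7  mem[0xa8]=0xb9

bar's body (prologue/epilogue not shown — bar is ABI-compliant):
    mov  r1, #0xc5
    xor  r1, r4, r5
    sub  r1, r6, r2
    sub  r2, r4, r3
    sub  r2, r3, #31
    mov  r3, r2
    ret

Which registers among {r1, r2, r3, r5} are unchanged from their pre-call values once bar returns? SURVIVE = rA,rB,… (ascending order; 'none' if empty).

prologue: push r1 → mem[0xa8]=0x60, sp=0xa8
body[0] mov  r1, #0xc5 → r1=0xc5
body[1] xor  r1, r4, r5 → r1=0x1e
body[2] sub  r1, r6, r2 → r1=0x85
body[3] sub  r2, r4, r3 → r2=0xd1
body[4] sub  r2, r3, #31 → r2=0xb2
body[5] mov  r3, r2 → r3=0xb2
epilogue: pop r1=0x60, sp=0xa9
r1: callee-saved, written=True
r2: caller-saved, written=True
r3: caller-saved, written=True
r5: caller-saved, written=False

SURVIVE = r1,r5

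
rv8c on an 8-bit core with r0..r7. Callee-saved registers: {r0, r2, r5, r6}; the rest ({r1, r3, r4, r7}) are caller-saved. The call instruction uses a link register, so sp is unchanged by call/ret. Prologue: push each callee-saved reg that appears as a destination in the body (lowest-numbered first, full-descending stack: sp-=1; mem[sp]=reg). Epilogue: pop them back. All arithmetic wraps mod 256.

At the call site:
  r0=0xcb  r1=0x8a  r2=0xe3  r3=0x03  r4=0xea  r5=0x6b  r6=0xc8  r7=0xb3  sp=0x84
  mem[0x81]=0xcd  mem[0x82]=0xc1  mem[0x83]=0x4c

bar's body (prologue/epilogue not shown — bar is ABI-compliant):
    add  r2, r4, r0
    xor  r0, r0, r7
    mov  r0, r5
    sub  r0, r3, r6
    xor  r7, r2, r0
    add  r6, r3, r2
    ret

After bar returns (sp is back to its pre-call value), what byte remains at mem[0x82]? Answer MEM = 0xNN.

MEM = 0xe3

prologue: push r0 → mem[0x83]=0xcb, sp=0x83
prologue: push r2 → mem[0x82]=0xe3, sp=0x82
prologue: push r6 → mem[0x81]=0xc8, sp=0x81
body[0] add  r2, r4, r0 → r2=0xb5
body[1] xor  r0, r0, r7 → r0=0x78
body[2] mov  r0, r5 → r0=0x6b
body[3] sub  r0, r3, r6 → r0=0x3b
body[4] xor  r7, r2, r0 → r7=0x8e
body[5] add  r6, r3, r2 → r6=0xb8
epilogue: pop r6=0xc8, sp=0x82
epilogue: pop r2=0xe3, sp=0x83
epilogue: pop r0=0xcb, sp=0x84
prologue pushed ['r0', 'r2', 'r6'] at ['0x83', '0x82', '0x81']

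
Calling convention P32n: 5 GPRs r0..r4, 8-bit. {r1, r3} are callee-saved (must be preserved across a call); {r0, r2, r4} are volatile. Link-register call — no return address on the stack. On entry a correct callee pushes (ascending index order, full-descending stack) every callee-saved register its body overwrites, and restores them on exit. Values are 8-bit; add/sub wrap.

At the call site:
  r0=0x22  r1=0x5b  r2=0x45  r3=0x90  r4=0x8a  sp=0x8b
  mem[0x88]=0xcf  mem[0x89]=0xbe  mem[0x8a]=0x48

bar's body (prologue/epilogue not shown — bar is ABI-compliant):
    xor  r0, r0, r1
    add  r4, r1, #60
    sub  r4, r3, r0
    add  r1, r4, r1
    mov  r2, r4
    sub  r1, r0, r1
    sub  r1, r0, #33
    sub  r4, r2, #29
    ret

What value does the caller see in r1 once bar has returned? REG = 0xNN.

REG = 0x5b

prologue: push r1 -> mem[0x8a]=0x5b, sp=0x8a
body[0] xor  r0, r0, r1 -> r0=0x79
body[1] add  r4, r1, #60 -> r4=0x97
body[2] sub  r4, r3, r0 -> r4=0x17
body[3] add  r1, r4, r1 -> r1=0x72
body[4] mov  r2, r4 -> r2=0x17
body[5] sub  r1, r0, r1 -> r1=0x07
body[6] sub  r1, r0, #33 -> r1=0x58
body[7] sub  r4, r2, #29 -> r4=0xfa
epilogue: pop r1=0x5b, sp=0x8b
r1 is callee-saved -> restored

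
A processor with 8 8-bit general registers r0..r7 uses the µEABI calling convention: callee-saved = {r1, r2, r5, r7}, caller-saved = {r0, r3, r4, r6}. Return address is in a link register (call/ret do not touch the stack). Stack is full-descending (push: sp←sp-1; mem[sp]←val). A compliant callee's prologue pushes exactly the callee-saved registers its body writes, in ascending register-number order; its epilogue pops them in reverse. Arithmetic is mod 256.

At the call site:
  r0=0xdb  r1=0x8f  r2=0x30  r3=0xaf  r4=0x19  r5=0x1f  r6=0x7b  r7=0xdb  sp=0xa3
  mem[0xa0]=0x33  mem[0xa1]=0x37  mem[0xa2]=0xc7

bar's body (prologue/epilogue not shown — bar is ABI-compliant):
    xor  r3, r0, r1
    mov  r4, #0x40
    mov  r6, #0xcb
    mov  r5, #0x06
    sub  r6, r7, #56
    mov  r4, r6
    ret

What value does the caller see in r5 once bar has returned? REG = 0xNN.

prologue: push r5 → mem[0xa2]=0x1f, sp=0xa2
body[0] xor  r3, r0, r1 → r3=0x54
body[1] mov  r4, #0x40 → r4=0x40
body[2] mov  r6, #0xcb → r6=0xcb
body[3] mov  r5, #0x06 → r5=0x06
body[4] sub  r6, r7, #56 → r6=0xa3
body[5] mov  r4, r6 → r4=0xa3
epilogue: pop r5=0x1f, sp=0xa3
r5 is callee-saved → restored

REG = 0x1f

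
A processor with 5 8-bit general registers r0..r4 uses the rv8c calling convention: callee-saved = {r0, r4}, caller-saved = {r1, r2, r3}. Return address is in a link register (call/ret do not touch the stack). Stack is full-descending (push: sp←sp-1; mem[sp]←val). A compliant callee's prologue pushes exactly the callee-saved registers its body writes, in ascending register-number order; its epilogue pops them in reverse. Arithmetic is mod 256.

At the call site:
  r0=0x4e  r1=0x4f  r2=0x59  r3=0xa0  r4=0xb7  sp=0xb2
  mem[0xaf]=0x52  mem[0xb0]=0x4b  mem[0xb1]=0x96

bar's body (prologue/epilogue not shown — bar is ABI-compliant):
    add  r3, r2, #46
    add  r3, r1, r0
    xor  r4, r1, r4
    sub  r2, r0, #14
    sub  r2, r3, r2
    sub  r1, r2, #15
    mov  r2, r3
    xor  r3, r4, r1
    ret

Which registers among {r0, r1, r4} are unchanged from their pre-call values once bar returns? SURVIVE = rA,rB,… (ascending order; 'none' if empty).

prologue: push r4 -> mem[0xb1]=0xb7, sp=0xb1
body[0] add  r3, r2, #46 -> r3=0x87
body[1] add  r3, r1, r0 -> r3=0x9d
body[2] xor  r4, r1, r4 -> r4=0xf8
body[3] sub  r2, r0, #14 -> r2=0x40
body[4] sub  r2, r3, r2 -> r2=0x5d
body[5] sub  r1, r2, #15 -> r1=0x4e
body[6] mov  r2, r3 -> r2=0x9d
body[7] xor  r3, r4, r1 -> r3=0xb6
epilogue: pop r4=0xb7, sp=0xb2
r0: callee-saved, written=False
r1: caller-saved, written=True
r4: callee-saved, written=True

SURVIVE = r0,r4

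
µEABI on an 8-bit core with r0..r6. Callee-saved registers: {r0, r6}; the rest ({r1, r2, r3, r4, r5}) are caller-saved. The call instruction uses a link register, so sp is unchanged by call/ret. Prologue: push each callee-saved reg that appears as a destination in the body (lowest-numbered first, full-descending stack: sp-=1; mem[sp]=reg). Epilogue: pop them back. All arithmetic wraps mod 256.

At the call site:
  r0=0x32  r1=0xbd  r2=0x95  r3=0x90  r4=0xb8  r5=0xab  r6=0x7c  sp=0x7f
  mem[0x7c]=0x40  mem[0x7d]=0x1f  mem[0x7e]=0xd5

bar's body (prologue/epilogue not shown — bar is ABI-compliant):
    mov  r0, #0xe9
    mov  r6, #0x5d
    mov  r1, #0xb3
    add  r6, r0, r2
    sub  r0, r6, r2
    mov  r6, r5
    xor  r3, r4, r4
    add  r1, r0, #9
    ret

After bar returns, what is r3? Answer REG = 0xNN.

prologue: push r0 -> mem[0x7e]=0x32, sp=0x7e
prologue: push r6 -> mem[0x7d]=0x7c, sp=0x7d
body[0] mov  r0, #0xe9 -> r0=0xe9
body[1] mov  r6, #0x5d -> r6=0x5d
body[2] mov  r1, #0xb3 -> r1=0xb3
body[3] add  r6, r0, r2 -> r6=0x7e
body[4] sub  r0, r6, r2 -> r0=0xe9
body[5] mov  r6, r5 -> r6=0xab
body[6] xor  r3, r4, r4 -> r3=0x00
body[7] add  r1, r0, #9 -> r1=0xf2
epilogue: pop r6=0x7c, sp=0x7e
epilogue: pop r0=0x32, sp=0x7f
r3 is caller-saved -> body value

REG = 0x00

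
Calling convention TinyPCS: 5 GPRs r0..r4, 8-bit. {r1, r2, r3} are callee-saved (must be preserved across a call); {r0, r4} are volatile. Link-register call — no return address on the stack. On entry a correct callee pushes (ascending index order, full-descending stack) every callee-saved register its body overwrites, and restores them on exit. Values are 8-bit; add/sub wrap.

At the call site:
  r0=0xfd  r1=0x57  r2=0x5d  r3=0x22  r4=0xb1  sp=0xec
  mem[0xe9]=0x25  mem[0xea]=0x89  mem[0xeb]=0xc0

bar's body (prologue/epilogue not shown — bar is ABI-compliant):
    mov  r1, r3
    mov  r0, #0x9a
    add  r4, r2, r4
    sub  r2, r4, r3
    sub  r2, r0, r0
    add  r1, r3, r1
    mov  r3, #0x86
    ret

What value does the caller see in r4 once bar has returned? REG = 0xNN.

prologue: push r1 → mem[0xeb]=0x57, sp=0xeb
prologue: push r2 → mem[0xea]=0x5d, sp=0xea
prologue: push r3 → mem[0xe9]=0x22, sp=0xe9
body[0] mov  r1, r3 → r1=0x22
body[1] mov  r0, #0x9a → r0=0x9a
body[2] add  r4, r2, r4 → r4=0x0e
body[3] sub  r2, r4, r3 → r2=0xec
body[4] sub  r2, r0, r0 → r2=0x00
body[5] add  r1, r3, r1 → r1=0x44
body[6] mov  r3, #0x86 → r3=0x86
epilogue: pop r3=0x22, sp=0xea
epilogue: pop r2=0x5d, sp=0xeb
epilogue: pop r1=0x57, sp=0xec
r4 is caller-saved → body value

REG = 0x0e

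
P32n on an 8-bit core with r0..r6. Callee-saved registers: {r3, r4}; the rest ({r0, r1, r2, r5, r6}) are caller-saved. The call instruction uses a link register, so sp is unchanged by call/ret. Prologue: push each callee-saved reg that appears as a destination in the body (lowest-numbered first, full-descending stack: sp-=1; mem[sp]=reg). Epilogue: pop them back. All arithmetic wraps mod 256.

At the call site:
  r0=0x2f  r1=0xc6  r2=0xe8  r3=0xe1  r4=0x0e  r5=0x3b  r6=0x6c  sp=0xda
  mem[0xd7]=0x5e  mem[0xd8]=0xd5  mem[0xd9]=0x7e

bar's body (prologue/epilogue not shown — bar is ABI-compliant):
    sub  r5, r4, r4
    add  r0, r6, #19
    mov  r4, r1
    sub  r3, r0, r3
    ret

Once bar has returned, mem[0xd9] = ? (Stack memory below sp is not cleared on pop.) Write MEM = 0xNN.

MEM = 0xe1

prologue: push r3 -> mem[0xd9]=0xe1, sp=0xd9
prologue: push r4 -> mem[0xd8]=0x0e, sp=0xd8
body[0] sub  r5, r4, r4 -> r5=0x00
body[1] add  r0, r6, #19 -> r0=0x7f
body[2] mov  r4, r1 -> r4=0xc6
body[3] sub  r3, r0, r3 -> r3=0x9e
epilogue: pop r4=0x0e, sp=0xd9
epilogue: pop r3=0xe1, sp=0xda
prologue pushed ['r3', 'r4'] at ['0xd9', '0xd8']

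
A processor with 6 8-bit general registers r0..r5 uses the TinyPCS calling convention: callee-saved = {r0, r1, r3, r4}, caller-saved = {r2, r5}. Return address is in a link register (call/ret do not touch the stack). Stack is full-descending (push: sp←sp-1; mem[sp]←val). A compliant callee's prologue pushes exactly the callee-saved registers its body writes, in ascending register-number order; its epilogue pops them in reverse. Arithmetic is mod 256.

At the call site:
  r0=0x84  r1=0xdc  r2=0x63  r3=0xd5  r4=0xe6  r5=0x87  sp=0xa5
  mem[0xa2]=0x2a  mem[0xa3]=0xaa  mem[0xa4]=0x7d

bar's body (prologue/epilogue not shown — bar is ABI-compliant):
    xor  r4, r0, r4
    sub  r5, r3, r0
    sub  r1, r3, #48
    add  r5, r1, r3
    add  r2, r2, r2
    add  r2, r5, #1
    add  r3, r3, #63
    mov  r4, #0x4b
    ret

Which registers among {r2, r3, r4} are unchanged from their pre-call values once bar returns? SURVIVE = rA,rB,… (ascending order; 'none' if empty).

prologue: push r1 → mem[0xa4]=0xdc, sp=0xa4
prologue: push r3 → mem[0xa3]=0xd5, sp=0xa3
prologue: push r4 → mem[0xa2]=0xe6, sp=0xa2
body[0] xor  r4, r0, r4 → r4=0x62
body[1] sub  r5, r3, r0 → r5=0x51
body[2] sub  r1, r3, #48 → r1=0xa5
body[3] add  r5, r1, r3 → r5=0x7a
body[4] add  r2, r2, r2 → r2=0xc6
body[5] add  r2, r5, #1 → r2=0x7b
body[6] add  r3, r3, #63 → r3=0x14
body[7] mov  r4, #0x4b → r4=0x4b
epilogue: pop r4=0xe6, sp=0xa3
epilogue: pop r3=0xd5, sp=0xa4
epilogue: pop r1=0xdc, sp=0xa5
r2: caller-saved, written=True
r3: callee-saved, written=True
r4: callee-saved, written=True

SURVIVE = r3,r4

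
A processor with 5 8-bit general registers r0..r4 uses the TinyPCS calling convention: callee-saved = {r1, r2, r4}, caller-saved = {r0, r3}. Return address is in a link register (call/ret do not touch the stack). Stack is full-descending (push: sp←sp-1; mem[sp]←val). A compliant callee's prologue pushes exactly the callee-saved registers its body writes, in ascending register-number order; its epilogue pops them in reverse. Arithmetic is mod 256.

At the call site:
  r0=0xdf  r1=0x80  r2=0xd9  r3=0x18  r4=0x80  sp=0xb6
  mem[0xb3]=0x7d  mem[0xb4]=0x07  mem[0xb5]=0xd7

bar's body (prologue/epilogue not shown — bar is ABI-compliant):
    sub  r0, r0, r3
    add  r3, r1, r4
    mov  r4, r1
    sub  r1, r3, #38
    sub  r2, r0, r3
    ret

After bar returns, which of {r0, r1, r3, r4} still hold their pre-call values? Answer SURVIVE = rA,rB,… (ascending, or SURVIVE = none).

SURVIVE = r1,r4

prologue: push r1 -> mem[0xb5]=0x80, sp=0xb5
prologue: push r2 -> mem[0xb4]=0xd9, sp=0xb4
prologue: push r4 -> mem[0xb3]=0x80, sp=0xb3
body[0] sub  r0, r0, r3 -> r0=0xc7
body[1] add  r3, r1, r4 -> r3=0x00
body[2] mov  r4, r1 -> r4=0x80
body[3] sub  r1, r3, #38 -> r1=0xda
body[4] sub  r2, r0, r3 -> r2=0xc7
epilogue: pop r4=0x80, sp=0xb4
epilogue: pop r2=0xd9, sp=0xb5
epilogue: pop r1=0x80, sp=0xb6
r0: caller-saved, written=True
r1: callee-saved, written=True
r3: caller-saved, written=True
r4: callee-saved, written=True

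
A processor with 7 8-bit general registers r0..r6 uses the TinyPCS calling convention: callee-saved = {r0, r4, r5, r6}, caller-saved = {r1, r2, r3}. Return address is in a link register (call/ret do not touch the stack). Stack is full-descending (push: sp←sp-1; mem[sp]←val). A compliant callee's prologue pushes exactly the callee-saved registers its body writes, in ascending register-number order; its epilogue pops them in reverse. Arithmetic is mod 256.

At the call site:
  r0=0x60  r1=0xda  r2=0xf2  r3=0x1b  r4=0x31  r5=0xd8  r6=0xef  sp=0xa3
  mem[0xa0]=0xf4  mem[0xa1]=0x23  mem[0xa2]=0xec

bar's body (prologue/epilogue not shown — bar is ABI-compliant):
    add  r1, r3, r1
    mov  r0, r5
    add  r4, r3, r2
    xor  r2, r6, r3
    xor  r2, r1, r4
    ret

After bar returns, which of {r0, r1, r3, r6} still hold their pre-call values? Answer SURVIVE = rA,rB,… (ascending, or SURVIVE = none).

SURVIVE = r0,r3,r6

prologue: push r0 -> mem[0xa2]=0x60, sp=0xa2
prologue: push r4 -> mem[0xa1]=0x31, sp=0xa1
body[0] add  r1, r3, r1 -> r1=0xf5
body[1] mov  r0, r5 -> r0=0xd8
body[2] add  r4, r3, r2 -> r4=0x0d
body[3] xor  r2, r6, r3 -> r2=0xf4
body[4] xor  r2, r1, r4 -> r2=0xf8
epilogue: pop r4=0x31, sp=0xa2
epilogue: pop r0=0x60, sp=0xa3
r0: callee-saved, written=True
r1: caller-saved, written=True
r3: caller-saved, written=False
r6: callee-saved, written=False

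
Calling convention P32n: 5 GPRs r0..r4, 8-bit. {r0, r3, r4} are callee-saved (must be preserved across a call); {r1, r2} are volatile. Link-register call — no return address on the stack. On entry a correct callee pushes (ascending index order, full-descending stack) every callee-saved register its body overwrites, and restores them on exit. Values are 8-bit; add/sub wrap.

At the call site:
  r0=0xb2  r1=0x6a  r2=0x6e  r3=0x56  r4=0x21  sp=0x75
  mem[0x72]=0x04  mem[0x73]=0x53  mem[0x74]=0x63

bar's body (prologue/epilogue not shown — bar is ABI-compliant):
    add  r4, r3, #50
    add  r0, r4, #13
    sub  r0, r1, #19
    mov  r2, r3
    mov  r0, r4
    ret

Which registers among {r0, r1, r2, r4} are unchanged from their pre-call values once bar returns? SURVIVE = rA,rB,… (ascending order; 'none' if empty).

SURVIVE = r0,r1,r4

prologue: push r0 -> mem[0x74]=0xb2, sp=0x74
prologue: push r4 -> mem[0x73]=0x21, sp=0x73
body[0] add  r4, r3, #50 -> r4=0x88
body[1] add  r0, r4, #13 -> r0=0x95
body[2] sub  r0, r1, #19 -> r0=0x57
body[3] mov  r2, r3 -> r2=0x56
body[4] mov  r0, r4 -> r0=0x88
epilogue: pop r4=0x21, sp=0x74
epilogue: pop r0=0xb2, sp=0x75
r0: callee-saved, written=True
r1: caller-saved, written=False
r2: caller-saved, written=True
r4: callee-saved, written=True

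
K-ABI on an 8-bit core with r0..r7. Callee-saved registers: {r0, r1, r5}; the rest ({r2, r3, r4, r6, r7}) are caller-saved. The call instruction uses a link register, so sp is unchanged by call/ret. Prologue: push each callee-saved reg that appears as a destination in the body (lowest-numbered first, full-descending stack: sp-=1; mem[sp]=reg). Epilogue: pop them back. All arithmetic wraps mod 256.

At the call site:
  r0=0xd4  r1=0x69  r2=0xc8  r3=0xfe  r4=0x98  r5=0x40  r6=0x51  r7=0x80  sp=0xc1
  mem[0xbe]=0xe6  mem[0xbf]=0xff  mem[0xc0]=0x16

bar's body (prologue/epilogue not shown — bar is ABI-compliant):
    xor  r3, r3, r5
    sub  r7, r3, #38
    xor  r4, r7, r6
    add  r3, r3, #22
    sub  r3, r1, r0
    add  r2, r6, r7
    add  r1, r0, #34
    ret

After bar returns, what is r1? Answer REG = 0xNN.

REG = 0x69

prologue: push r1 → mem[0xc0]=0x69, sp=0xc0
body[0] xor  r3, r3, r5 → r3=0xbe
body[1] sub  r7, r3, #38 → r7=0x98
body[2] xor  r4, r7, r6 → r4=0xc9
body[3] add  r3, r3, #22 → r3=0xd4
body[4] sub  r3, r1, r0 → r3=0x95
body[5] add  r2, r6, r7 → r2=0xe9
body[6] add  r1, r0, #34 → r1=0xf6
epilogue: pop r1=0x69, sp=0xc1
r1 is callee-saved → restored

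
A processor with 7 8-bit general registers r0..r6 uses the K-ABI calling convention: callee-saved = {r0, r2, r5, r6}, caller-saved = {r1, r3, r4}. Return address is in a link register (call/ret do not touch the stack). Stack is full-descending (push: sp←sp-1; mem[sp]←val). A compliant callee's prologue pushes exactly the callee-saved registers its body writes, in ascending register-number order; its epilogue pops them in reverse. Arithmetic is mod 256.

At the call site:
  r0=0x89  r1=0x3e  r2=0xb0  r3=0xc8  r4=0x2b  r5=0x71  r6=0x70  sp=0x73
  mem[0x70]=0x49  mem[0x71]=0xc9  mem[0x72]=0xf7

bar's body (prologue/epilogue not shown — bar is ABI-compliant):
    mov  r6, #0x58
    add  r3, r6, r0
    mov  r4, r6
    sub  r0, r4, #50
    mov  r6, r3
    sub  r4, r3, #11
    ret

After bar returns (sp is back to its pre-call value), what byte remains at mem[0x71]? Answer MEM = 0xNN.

prologue: push r0 → mem[0x72]=0x89, sp=0x72
prologue: push r6 → mem[0x71]=0x70, sp=0x71
body[0] mov  r6, #0x58 → r6=0x58
body[1] add  r3, r6, r0 → r3=0xe1
body[2] mov  r4, r6 → r4=0x58
body[3] sub  r0, r4, #50 → r0=0x26
body[4] mov  r6, r3 → r6=0xe1
body[5] sub  r4, r3, #11 → r4=0xd6
epilogue: pop r6=0x70, sp=0x72
epilogue: pop r0=0x89, sp=0x73
prologue pushed ['r0', 'r6'] at ['0x72', '0x71']

MEM = 0x70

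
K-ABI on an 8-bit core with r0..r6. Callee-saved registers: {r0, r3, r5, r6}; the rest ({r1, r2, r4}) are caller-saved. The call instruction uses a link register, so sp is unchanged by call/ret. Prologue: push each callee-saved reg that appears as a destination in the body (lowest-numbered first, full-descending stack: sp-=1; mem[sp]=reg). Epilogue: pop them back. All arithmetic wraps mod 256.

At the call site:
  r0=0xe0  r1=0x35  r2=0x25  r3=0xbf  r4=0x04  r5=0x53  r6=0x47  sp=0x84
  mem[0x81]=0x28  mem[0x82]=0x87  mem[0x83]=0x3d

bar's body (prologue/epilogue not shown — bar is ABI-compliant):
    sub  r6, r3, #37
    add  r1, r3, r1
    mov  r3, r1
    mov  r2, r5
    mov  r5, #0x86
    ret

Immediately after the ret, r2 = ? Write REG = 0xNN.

prologue: push r3 → mem[0x83]=0xbf, sp=0x83
prologue: push r5 → mem[0x82]=0x53, sp=0x82
prologue: push r6 → mem[0x81]=0x47, sp=0x81
body[0] sub  r6, r3, #37 → r6=0x9a
body[1] add  r1, r3, r1 → r1=0xf4
body[2] mov  r3, r1 → r3=0xf4
body[3] mov  r2, r5 → r2=0x53
body[4] mov  r5, #0x86 → r5=0x86
epilogue: pop r6=0x47, sp=0x82
epilogue: pop r5=0x53, sp=0x83
epilogue: pop r3=0xbf, sp=0x84
r2 is caller-saved → body value

REG = 0x53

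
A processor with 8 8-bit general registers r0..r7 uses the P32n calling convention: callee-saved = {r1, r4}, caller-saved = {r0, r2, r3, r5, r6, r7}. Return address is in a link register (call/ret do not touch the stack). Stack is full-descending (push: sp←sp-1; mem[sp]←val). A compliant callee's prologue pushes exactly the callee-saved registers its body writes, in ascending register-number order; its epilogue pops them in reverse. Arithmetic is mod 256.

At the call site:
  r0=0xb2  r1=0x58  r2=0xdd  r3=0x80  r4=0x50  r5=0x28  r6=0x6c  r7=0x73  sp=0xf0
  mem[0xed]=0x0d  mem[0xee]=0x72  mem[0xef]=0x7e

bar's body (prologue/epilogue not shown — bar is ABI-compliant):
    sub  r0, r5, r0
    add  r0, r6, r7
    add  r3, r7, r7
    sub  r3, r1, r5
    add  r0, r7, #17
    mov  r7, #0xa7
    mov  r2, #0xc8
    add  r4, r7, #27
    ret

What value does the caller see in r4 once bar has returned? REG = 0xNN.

prologue: push r4 → mem[0xef]=0x50, sp=0xef
body[0] sub  r0, r5, r0 → r0=0x76
body[1] add  r0, r6, r7 → r0=0xdf
body[2] add  r3, r7, r7 → r3=0xe6
body[3] sub  r3, r1, r5 → r3=0x30
body[4] add  r0, r7, #17 → r0=0x84
body[5] mov  r7, #0xa7 → r7=0xa7
body[6] mov  r2, #0xc8 → r2=0xc8
body[7] add  r4, r7, #27 → r4=0xc2
epilogue: pop r4=0x50, sp=0xf0
r4 is callee-saved → restored

REG = 0x50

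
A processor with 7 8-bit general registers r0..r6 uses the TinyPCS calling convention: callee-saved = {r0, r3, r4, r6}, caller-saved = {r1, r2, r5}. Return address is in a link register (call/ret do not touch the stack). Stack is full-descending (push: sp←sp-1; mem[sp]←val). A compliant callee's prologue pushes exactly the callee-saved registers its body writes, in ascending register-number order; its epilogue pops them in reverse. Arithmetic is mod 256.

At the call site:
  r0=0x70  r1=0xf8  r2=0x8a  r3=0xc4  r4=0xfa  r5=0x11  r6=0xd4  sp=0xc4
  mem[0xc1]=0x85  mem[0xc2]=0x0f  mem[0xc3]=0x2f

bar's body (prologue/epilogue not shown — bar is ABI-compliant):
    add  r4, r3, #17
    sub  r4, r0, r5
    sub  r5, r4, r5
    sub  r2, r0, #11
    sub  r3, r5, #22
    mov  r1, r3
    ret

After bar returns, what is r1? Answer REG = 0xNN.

REG = 0x38

prologue: push r3 → mem[0xc3]=0xc4, sp=0xc3
prologue: push r4 → mem[0xc2]=0xfa, sp=0xc2
body[0] add  r4, r3, #17 → r4=0xd5
body[1] sub  r4, r0, r5 → r4=0x5f
body[2] sub  r5, r4, r5 → r5=0x4e
body[3] sub  r2, r0, #11 → r2=0x65
body[4] sub  r3, r5, #22 → r3=0x38
body[5] mov  r1, r3 → r1=0x38
epilogue: pop r4=0xfa, sp=0xc3
epilogue: pop r3=0xc4, sp=0xc4
r1 is caller-saved → body value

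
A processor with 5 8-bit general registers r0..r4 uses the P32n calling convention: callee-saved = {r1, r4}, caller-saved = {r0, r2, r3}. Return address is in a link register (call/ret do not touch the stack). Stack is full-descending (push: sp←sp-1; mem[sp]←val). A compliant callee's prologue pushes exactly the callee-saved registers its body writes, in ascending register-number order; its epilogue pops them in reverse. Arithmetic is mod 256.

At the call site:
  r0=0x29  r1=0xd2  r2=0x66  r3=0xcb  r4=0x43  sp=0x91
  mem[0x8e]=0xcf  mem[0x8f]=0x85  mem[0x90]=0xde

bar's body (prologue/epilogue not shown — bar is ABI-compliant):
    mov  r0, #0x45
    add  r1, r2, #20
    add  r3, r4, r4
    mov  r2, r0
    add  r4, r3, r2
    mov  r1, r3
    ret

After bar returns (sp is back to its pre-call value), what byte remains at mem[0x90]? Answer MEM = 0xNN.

MEM = 0xd2

prologue: push r1 → mem[0x90]=0xd2, sp=0x90
prologue: push r4 → mem[0x8f]=0x43, sp=0x8f
body[0] mov  r0, #0x45 → r0=0x45
body[1] add  r1, r2, #20 → r1=0x7a
body[2] add  r3, r4, r4 → r3=0x86
body[3] mov  r2, r0 → r2=0x45
body[4] add  r4, r3, r2 → r4=0xcb
body[5] mov  r1, r3 → r1=0x86
epilogue: pop r4=0x43, sp=0x90
epilogue: pop r1=0xd2, sp=0x91
prologue pushed ['r1', 'r4'] at ['0x90', '0x8f']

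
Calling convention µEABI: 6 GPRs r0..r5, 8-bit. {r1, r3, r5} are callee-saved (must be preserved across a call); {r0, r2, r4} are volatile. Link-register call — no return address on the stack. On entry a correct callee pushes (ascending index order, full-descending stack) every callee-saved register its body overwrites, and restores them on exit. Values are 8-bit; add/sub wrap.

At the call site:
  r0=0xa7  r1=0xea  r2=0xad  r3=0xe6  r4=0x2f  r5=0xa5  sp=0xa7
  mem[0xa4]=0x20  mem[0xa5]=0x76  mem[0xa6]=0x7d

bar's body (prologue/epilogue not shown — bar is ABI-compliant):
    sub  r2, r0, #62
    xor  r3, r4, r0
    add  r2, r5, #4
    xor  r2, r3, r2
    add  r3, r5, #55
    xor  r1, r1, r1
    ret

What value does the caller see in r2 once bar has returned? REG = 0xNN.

prologue: push r1 → mem[0xa6]=0xea, sp=0xa6
prologue: push r3 → mem[0xa5]=0xe6, sp=0xa5
body[0] sub  r2, r0, #62 → r2=0x69
body[1] xor  r3, r4, r0 → r3=0x88
body[2] add  r2, r5, #4 → r2=0xa9
body[3] xor  r2, r3, r2 → r2=0x21
body[4] add  r3, r5, #55 → r3=0xdc
body[5] xor  r1, r1, r1 → r1=0x00
epilogue: pop r3=0xe6, sp=0xa6
epilogue: pop r1=0xea, sp=0xa7
r2 is caller-saved → body value

REG = 0x21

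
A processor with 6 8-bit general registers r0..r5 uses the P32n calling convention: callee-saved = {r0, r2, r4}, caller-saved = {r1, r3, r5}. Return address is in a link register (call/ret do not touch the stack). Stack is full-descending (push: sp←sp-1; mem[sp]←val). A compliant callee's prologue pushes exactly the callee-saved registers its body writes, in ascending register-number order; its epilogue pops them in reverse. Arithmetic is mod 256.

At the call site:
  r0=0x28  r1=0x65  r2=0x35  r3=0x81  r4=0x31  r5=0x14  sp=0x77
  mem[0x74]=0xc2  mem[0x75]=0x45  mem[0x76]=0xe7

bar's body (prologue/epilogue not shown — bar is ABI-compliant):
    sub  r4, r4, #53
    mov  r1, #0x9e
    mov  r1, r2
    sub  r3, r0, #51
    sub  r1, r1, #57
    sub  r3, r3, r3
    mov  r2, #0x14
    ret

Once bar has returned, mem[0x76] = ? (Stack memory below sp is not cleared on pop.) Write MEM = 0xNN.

prologue: push r2 -> mem[0x76]=0x35, sp=0x76
prologue: push r4 -> mem[0x75]=0x31, sp=0x75
body[0] sub  r4, r4, #53 -> r4=0xfc
body[1] mov  r1, #0x9e -> r1=0x9e
body[2] mov  r1, r2 -> r1=0x35
body[3] sub  r3, r0, #51 -> r3=0xf5
body[4] sub  r1, r1, #57 -> r1=0xfc
body[5] sub  r3, r3, r3 -> r3=0x00
body[6] mov  r2, #0x14 -> r2=0x14
epilogue: pop r4=0x31, sp=0x76
epilogue: pop r2=0x35, sp=0x77
prologue pushed ['r2', 'r4'] at ['0x76', '0x75']

MEM = 0x35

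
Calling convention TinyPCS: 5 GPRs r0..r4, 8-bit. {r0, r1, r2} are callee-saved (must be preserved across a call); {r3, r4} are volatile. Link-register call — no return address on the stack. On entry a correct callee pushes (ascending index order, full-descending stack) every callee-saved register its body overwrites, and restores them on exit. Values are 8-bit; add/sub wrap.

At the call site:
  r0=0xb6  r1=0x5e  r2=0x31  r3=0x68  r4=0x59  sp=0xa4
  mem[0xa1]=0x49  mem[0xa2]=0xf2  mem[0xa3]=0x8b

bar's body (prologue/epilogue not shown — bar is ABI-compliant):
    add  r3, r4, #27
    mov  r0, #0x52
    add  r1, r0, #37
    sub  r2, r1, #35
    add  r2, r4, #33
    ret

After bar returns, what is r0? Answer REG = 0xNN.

REG = 0xb6

prologue: push r0 -> mem[0xa3]=0xb6, sp=0xa3
prologue: push r1 -> mem[0xa2]=0x5e, sp=0xa2
prologue: push r2 -> mem[0xa1]=0x31, sp=0xa1
body[0] add  r3, r4, #27 -> r3=0x74
body[1] mov  r0, #0x52 -> r0=0x52
body[2] add  r1, r0, #37 -> r1=0x77
body[3] sub  r2, r1, #35 -> r2=0x54
body[4] add  r2, r4, #33 -> r2=0x7a
epilogue: pop r2=0x31, sp=0xa2
epilogue: pop r1=0x5e, sp=0xa3
epilogue: pop r0=0xb6, sp=0xa4
r0 is callee-saved -> restored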